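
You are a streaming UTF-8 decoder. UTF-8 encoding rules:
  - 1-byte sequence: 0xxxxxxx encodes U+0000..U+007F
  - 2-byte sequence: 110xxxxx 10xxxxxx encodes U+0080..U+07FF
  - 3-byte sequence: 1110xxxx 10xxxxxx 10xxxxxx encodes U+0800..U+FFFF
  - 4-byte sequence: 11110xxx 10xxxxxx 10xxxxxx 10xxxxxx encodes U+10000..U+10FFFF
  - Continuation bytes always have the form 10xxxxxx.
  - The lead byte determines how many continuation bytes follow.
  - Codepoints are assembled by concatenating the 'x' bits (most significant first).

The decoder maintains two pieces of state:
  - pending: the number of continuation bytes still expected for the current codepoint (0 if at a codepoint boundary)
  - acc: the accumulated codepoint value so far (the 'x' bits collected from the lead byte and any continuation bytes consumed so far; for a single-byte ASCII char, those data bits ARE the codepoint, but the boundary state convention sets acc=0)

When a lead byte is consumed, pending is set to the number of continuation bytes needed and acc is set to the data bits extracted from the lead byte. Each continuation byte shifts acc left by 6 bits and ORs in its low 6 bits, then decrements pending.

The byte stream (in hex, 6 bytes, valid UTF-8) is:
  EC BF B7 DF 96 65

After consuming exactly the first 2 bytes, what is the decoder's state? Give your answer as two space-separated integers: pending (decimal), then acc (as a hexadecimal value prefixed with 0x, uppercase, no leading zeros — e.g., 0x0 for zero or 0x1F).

Byte[0]=EC: 3-byte lead. pending=2, acc=0xC
Byte[1]=BF: continuation. acc=(acc<<6)|0x3F=0x33F, pending=1

Answer: 1 0x33F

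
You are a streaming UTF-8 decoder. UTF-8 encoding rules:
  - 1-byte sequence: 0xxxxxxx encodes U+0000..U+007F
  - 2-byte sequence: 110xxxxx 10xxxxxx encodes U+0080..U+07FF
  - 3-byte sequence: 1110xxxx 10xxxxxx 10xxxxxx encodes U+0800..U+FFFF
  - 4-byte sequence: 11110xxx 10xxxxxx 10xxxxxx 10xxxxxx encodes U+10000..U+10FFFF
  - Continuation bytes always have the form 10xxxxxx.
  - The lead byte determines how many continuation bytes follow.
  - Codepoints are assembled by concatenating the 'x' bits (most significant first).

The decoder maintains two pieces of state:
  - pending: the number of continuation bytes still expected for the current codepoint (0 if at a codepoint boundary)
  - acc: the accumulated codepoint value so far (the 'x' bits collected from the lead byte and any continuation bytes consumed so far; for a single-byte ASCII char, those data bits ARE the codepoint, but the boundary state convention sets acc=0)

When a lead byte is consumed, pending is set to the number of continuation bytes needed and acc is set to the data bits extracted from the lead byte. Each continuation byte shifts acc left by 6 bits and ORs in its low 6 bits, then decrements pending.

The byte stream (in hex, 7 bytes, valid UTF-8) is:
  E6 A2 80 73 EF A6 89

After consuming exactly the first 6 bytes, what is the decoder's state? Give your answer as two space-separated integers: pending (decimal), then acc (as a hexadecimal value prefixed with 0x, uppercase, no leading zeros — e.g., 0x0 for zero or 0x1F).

Byte[0]=E6: 3-byte lead. pending=2, acc=0x6
Byte[1]=A2: continuation. acc=(acc<<6)|0x22=0x1A2, pending=1
Byte[2]=80: continuation. acc=(acc<<6)|0x00=0x6880, pending=0
Byte[3]=73: 1-byte. pending=0, acc=0x0
Byte[4]=EF: 3-byte lead. pending=2, acc=0xF
Byte[5]=A6: continuation. acc=(acc<<6)|0x26=0x3E6, pending=1

Answer: 1 0x3E6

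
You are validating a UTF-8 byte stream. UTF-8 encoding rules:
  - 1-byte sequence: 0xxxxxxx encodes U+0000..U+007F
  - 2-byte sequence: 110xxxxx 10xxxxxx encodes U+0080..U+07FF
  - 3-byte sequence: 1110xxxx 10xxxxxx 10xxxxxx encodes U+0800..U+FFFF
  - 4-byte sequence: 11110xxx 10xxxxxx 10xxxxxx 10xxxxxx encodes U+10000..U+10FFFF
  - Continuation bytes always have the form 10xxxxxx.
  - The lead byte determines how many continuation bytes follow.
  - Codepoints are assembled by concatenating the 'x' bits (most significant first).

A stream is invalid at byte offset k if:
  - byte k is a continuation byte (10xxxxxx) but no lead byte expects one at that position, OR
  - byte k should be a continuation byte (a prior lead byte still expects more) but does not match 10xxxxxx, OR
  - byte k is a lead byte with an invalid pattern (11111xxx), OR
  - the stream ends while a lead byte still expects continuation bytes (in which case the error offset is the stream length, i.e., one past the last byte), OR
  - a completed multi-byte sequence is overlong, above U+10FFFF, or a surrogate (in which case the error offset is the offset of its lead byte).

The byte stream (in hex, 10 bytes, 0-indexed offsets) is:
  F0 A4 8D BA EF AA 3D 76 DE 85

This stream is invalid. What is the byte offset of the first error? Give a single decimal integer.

Answer: 6

Derivation:
Byte[0]=F0: 4-byte lead, need 3 cont bytes. acc=0x0
Byte[1]=A4: continuation. acc=(acc<<6)|0x24=0x24
Byte[2]=8D: continuation. acc=(acc<<6)|0x0D=0x90D
Byte[3]=BA: continuation. acc=(acc<<6)|0x3A=0x2437A
Completed: cp=U+2437A (starts at byte 0)
Byte[4]=EF: 3-byte lead, need 2 cont bytes. acc=0xF
Byte[5]=AA: continuation. acc=(acc<<6)|0x2A=0x3EA
Byte[6]=3D: expected 10xxxxxx continuation. INVALID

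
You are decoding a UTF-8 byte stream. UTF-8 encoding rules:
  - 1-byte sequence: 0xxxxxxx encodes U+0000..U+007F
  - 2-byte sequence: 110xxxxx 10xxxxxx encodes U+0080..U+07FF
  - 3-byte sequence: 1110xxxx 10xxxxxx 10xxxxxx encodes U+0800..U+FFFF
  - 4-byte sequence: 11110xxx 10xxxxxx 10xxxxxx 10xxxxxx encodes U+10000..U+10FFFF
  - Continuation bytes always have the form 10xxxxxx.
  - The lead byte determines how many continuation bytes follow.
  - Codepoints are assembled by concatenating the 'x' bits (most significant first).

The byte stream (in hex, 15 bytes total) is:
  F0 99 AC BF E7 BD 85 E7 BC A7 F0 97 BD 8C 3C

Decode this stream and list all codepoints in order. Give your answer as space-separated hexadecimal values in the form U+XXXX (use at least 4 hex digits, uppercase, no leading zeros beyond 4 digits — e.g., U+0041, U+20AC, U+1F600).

Byte[0]=F0: 4-byte lead, need 3 cont bytes. acc=0x0
Byte[1]=99: continuation. acc=(acc<<6)|0x19=0x19
Byte[2]=AC: continuation. acc=(acc<<6)|0x2C=0x66C
Byte[3]=BF: continuation. acc=(acc<<6)|0x3F=0x19B3F
Completed: cp=U+19B3F (starts at byte 0)
Byte[4]=E7: 3-byte lead, need 2 cont bytes. acc=0x7
Byte[5]=BD: continuation. acc=(acc<<6)|0x3D=0x1FD
Byte[6]=85: continuation. acc=(acc<<6)|0x05=0x7F45
Completed: cp=U+7F45 (starts at byte 4)
Byte[7]=E7: 3-byte lead, need 2 cont bytes. acc=0x7
Byte[8]=BC: continuation. acc=(acc<<6)|0x3C=0x1FC
Byte[9]=A7: continuation. acc=(acc<<6)|0x27=0x7F27
Completed: cp=U+7F27 (starts at byte 7)
Byte[10]=F0: 4-byte lead, need 3 cont bytes. acc=0x0
Byte[11]=97: continuation. acc=(acc<<6)|0x17=0x17
Byte[12]=BD: continuation. acc=(acc<<6)|0x3D=0x5FD
Byte[13]=8C: continuation. acc=(acc<<6)|0x0C=0x17F4C
Completed: cp=U+17F4C (starts at byte 10)
Byte[14]=3C: 1-byte ASCII. cp=U+003C

Answer: U+19B3F U+7F45 U+7F27 U+17F4C U+003C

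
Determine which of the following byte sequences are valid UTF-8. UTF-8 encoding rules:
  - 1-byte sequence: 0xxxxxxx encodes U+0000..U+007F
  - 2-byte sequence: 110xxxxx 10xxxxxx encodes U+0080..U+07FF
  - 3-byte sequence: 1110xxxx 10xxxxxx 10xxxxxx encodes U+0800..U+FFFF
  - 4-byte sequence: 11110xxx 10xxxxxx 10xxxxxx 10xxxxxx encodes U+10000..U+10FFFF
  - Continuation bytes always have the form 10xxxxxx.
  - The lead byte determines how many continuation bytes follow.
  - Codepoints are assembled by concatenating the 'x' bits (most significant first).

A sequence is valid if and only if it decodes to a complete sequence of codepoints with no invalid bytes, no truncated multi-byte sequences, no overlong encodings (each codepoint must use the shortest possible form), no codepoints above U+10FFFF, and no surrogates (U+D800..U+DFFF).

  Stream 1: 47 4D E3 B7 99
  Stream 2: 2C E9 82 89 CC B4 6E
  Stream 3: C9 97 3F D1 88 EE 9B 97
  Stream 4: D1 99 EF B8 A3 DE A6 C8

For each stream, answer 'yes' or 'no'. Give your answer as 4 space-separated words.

Stream 1: decodes cleanly. VALID
Stream 2: decodes cleanly. VALID
Stream 3: decodes cleanly. VALID
Stream 4: error at byte offset 8. INVALID

Answer: yes yes yes no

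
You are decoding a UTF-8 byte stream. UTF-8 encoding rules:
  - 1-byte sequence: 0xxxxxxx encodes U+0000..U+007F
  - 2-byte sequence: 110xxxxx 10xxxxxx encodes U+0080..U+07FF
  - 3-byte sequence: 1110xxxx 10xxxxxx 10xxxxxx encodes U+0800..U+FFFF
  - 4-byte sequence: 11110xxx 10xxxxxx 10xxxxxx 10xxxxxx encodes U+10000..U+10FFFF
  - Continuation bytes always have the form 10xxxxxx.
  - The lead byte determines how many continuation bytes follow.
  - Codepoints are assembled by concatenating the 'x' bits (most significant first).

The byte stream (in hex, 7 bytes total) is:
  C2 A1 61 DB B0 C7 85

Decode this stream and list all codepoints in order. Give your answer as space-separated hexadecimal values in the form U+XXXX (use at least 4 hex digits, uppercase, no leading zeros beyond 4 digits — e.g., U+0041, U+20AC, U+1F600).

Answer: U+00A1 U+0061 U+06F0 U+01C5

Derivation:
Byte[0]=C2: 2-byte lead, need 1 cont bytes. acc=0x2
Byte[1]=A1: continuation. acc=(acc<<6)|0x21=0xA1
Completed: cp=U+00A1 (starts at byte 0)
Byte[2]=61: 1-byte ASCII. cp=U+0061
Byte[3]=DB: 2-byte lead, need 1 cont bytes. acc=0x1B
Byte[4]=B0: continuation. acc=(acc<<6)|0x30=0x6F0
Completed: cp=U+06F0 (starts at byte 3)
Byte[5]=C7: 2-byte lead, need 1 cont bytes. acc=0x7
Byte[6]=85: continuation. acc=(acc<<6)|0x05=0x1C5
Completed: cp=U+01C5 (starts at byte 5)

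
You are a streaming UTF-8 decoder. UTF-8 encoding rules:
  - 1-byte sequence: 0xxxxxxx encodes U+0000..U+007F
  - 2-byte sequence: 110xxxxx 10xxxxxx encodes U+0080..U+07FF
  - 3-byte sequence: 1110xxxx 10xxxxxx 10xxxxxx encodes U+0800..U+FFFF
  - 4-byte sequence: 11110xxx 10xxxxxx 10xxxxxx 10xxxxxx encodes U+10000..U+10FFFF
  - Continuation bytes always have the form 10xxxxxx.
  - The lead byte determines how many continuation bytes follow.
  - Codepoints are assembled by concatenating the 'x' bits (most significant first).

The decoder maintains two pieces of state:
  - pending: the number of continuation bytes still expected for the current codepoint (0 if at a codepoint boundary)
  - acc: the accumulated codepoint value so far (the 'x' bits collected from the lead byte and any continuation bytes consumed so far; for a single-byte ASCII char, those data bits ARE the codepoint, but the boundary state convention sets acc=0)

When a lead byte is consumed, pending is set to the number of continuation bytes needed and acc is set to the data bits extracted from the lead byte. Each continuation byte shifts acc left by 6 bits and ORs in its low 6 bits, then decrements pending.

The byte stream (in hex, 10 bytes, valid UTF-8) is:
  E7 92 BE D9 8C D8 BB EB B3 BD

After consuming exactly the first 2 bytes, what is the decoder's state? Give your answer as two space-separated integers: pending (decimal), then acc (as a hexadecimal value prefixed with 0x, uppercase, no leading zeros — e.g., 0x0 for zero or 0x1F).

Byte[0]=E7: 3-byte lead. pending=2, acc=0x7
Byte[1]=92: continuation. acc=(acc<<6)|0x12=0x1D2, pending=1

Answer: 1 0x1D2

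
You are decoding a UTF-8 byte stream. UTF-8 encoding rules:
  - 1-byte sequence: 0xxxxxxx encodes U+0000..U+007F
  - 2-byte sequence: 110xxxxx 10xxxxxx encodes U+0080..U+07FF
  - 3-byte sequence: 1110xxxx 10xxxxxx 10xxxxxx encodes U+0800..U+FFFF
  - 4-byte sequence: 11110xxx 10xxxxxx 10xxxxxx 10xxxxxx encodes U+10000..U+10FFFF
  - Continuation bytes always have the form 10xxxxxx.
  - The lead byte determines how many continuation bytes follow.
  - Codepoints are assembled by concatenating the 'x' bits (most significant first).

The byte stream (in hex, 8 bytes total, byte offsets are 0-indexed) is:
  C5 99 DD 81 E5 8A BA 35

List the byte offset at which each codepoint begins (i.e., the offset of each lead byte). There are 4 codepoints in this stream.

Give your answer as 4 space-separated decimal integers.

Byte[0]=C5: 2-byte lead, need 1 cont bytes. acc=0x5
Byte[1]=99: continuation. acc=(acc<<6)|0x19=0x159
Completed: cp=U+0159 (starts at byte 0)
Byte[2]=DD: 2-byte lead, need 1 cont bytes. acc=0x1D
Byte[3]=81: continuation. acc=(acc<<6)|0x01=0x741
Completed: cp=U+0741 (starts at byte 2)
Byte[4]=E5: 3-byte lead, need 2 cont bytes. acc=0x5
Byte[5]=8A: continuation. acc=(acc<<6)|0x0A=0x14A
Byte[6]=BA: continuation. acc=(acc<<6)|0x3A=0x52BA
Completed: cp=U+52BA (starts at byte 4)
Byte[7]=35: 1-byte ASCII. cp=U+0035

Answer: 0 2 4 7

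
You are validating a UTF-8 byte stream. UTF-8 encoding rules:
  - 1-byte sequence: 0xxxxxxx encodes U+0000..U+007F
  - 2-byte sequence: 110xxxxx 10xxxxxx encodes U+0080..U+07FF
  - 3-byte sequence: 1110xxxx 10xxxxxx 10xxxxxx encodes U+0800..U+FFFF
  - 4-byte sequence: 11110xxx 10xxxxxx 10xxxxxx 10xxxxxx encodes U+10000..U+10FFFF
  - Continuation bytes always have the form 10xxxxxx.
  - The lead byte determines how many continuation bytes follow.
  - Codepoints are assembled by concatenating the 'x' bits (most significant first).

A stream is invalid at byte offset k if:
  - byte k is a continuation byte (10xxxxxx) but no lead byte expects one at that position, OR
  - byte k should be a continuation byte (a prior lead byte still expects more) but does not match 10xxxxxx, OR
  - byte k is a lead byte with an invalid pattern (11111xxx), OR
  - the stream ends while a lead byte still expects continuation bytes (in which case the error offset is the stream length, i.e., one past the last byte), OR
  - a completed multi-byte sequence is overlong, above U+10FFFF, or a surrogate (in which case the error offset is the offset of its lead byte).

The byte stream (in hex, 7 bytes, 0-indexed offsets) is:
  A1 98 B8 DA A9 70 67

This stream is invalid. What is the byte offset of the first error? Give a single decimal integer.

Answer: 0

Derivation:
Byte[0]=A1: INVALID lead byte (not 0xxx/110x/1110/11110)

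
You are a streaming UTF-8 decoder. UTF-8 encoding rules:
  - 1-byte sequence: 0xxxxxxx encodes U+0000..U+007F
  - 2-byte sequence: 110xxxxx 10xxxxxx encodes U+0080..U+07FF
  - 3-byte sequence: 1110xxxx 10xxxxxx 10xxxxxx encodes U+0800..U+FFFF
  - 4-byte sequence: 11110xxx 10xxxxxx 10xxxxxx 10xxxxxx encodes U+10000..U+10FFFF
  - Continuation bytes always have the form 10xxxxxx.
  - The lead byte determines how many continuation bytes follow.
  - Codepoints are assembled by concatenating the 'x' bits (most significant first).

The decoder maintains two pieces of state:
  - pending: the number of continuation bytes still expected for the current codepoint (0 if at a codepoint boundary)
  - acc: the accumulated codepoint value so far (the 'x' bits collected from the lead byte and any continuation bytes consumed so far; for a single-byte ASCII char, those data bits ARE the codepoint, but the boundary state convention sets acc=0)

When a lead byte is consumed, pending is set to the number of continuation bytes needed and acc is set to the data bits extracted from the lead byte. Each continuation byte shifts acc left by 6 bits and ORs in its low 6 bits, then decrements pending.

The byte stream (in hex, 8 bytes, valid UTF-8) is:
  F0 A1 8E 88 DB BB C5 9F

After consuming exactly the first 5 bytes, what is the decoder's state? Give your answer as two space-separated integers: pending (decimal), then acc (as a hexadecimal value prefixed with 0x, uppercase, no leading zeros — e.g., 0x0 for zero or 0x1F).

Byte[0]=F0: 4-byte lead. pending=3, acc=0x0
Byte[1]=A1: continuation. acc=(acc<<6)|0x21=0x21, pending=2
Byte[2]=8E: continuation. acc=(acc<<6)|0x0E=0x84E, pending=1
Byte[3]=88: continuation. acc=(acc<<6)|0x08=0x21388, pending=0
Byte[4]=DB: 2-byte lead. pending=1, acc=0x1B

Answer: 1 0x1B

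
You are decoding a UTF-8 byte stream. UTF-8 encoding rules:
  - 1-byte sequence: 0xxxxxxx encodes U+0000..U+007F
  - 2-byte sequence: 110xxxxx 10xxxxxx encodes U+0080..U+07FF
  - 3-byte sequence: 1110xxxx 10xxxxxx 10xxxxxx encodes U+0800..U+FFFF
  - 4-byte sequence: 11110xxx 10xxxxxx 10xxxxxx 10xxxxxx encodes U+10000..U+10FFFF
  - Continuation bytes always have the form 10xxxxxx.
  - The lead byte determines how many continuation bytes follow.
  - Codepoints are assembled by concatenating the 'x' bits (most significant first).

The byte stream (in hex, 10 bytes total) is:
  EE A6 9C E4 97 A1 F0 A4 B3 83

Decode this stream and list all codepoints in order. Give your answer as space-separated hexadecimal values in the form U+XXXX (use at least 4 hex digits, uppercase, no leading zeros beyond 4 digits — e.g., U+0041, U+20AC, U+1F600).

Answer: U+E99C U+45E1 U+24CC3

Derivation:
Byte[0]=EE: 3-byte lead, need 2 cont bytes. acc=0xE
Byte[1]=A6: continuation. acc=(acc<<6)|0x26=0x3A6
Byte[2]=9C: continuation. acc=(acc<<6)|0x1C=0xE99C
Completed: cp=U+E99C (starts at byte 0)
Byte[3]=E4: 3-byte lead, need 2 cont bytes. acc=0x4
Byte[4]=97: continuation. acc=(acc<<6)|0x17=0x117
Byte[5]=A1: continuation. acc=(acc<<6)|0x21=0x45E1
Completed: cp=U+45E1 (starts at byte 3)
Byte[6]=F0: 4-byte lead, need 3 cont bytes. acc=0x0
Byte[7]=A4: continuation. acc=(acc<<6)|0x24=0x24
Byte[8]=B3: continuation. acc=(acc<<6)|0x33=0x933
Byte[9]=83: continuation. acc=(acc<<6)|0x03=0x24CC3
Completed: cp=U+24CC3 (starts at byte 6)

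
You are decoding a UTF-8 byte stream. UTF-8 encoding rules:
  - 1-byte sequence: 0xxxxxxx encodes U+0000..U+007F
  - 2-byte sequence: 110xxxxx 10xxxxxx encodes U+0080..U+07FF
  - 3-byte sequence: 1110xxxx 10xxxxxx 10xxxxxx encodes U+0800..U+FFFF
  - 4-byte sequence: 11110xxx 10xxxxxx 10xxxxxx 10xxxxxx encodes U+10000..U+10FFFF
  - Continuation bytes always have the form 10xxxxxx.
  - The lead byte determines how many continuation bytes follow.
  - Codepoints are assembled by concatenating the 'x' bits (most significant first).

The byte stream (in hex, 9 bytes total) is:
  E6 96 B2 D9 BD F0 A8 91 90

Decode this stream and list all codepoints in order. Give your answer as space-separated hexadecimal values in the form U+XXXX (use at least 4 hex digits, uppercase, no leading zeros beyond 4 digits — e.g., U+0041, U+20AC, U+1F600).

Byte[0]=E6: 3-byte lead, need 2 cont bytes. acc=0x6
Byte[1]=96: continuation. acc=(acc<<6)|0x16=0x196
Byte[2]=B2: continuation. acc=(acc<<6)|0x32=0x65B2
Completed: cp=U+65B2 (starts at byte 0)
Byte[3]=D9: 2-byte lead, need 1 cont bytes. acc=0x19
Byte[4]=BD: continuation. acc=(acc<<6)|0x3D=0x67D
Completed: cp=U+067D (starts at byte 3)
Byte[5]=F0: 4-byte lead, need 3 cont bytes. acc=0x0
Byte[6]=A8: continuation. acc=(acc<<6)|0x28=0x28
Byte[7]=91: continuation. acc=(acc<<6)|0x11=0xA11
Byte[8]=90: continuation. acc=(acc<<6)|0x10=0x28450
Completed: cp=U+28450 (starts at byte 5)

Answer: U+65B2 U+067D U+28450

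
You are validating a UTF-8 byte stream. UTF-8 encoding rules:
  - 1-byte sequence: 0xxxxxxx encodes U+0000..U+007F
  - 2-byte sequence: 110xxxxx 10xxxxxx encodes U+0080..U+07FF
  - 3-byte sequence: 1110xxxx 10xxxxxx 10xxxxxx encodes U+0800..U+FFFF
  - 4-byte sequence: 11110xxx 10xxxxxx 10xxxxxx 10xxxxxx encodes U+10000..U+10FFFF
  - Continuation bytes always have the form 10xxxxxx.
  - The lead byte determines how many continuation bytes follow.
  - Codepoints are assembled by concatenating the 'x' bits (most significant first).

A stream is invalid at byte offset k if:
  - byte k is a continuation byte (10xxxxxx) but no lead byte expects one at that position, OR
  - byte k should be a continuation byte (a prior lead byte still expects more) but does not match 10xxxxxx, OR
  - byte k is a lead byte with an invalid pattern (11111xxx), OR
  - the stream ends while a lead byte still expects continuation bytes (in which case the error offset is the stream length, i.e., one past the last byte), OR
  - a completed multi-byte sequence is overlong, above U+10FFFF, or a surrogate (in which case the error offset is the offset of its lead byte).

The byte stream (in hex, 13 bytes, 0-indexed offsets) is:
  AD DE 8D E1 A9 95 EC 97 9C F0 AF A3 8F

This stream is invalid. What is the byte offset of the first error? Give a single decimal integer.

Byte[0]=AD: INVALID lead byte (not 0xxx/110x/1110/11110)

Answer: 0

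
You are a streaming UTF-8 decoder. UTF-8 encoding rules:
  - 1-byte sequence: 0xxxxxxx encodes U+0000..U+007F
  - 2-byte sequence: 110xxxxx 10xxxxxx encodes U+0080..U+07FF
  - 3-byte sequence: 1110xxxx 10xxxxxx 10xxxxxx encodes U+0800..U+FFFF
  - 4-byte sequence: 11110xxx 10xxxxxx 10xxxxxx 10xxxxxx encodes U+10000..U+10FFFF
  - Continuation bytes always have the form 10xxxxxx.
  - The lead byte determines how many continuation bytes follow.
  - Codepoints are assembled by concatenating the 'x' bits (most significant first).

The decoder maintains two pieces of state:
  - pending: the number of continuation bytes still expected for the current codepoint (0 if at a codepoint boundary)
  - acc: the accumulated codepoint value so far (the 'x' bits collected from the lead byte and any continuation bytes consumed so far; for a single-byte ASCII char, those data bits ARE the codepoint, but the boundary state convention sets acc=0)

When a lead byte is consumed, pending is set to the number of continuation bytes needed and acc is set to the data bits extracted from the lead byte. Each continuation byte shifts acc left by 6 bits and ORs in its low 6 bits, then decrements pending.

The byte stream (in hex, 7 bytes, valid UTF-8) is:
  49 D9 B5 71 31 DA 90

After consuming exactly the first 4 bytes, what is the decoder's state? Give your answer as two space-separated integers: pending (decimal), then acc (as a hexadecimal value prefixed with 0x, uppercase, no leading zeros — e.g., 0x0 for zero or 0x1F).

Byte[0]=49: 1-byte. pending=0, acc=0x0
Byte[1]=D9: 2-byte lead. pending=1, acc=0x19
Byte[2]=B5: continuation. acc=(acc<<6)|0x35=0x675, pending=0
Byte[3]=71: 1-byte. pending=0, acc=0x0

Answer: 0 0x0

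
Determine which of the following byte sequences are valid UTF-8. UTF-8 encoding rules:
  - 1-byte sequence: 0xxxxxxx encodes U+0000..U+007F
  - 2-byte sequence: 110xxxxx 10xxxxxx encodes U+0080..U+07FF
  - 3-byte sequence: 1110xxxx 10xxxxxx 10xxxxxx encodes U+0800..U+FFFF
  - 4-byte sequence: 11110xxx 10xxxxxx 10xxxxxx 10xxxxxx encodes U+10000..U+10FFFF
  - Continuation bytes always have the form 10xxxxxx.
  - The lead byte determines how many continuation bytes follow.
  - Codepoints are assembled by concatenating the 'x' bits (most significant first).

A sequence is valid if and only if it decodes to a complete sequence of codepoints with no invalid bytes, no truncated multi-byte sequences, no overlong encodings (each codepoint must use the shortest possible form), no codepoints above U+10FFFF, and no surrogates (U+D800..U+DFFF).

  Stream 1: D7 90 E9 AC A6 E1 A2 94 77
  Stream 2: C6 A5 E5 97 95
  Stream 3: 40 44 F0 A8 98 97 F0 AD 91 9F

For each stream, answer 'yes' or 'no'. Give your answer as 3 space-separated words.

Answer: yes yes yes

Derivation:
Stream 1: decodes cleanly. VALID
Stream 2: decodes cleanly. VALID
Stream 3: decodes cleanly. VALID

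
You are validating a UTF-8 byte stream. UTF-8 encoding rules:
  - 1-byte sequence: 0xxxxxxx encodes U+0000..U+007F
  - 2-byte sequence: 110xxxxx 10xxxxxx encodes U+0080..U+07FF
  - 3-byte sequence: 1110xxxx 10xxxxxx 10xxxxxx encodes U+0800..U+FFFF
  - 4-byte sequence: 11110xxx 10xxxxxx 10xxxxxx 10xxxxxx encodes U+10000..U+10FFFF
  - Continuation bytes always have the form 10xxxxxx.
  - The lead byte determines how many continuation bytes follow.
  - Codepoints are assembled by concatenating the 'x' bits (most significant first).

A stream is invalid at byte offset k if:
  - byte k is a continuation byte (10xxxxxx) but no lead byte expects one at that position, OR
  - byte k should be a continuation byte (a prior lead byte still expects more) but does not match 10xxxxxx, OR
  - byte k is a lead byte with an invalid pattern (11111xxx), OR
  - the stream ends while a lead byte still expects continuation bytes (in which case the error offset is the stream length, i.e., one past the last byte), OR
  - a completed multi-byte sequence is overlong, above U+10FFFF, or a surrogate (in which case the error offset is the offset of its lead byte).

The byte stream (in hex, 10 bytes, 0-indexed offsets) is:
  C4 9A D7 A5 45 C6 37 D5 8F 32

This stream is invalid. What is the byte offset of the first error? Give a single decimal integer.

Byte[0]=C4: 2-byte lead, need 1 cont bytes. acc=0x4
Byte[1]=9A: continuation. acc=(acc<<6)|0x1A=0x11A
Completed: cp=U+011A (starts at byte 0)
Byte[2]=D7: 2-byte lead, need 1 cont bytes. acc=0x17
Byte[3]=A5: continuation. acc=(acc<<6)|0x25=0x5E5
Completed: cp=U+05E5 (starts at byte 2)
Byte[4]=45: 1-byte ASCII. cp=U+0045
Byte[5]=C6: 2-byte lead, need 1 cont bytes. acc=0x6
Byte[6]=37: expected 10xxxxxx continuation. INVALID

Answer: 6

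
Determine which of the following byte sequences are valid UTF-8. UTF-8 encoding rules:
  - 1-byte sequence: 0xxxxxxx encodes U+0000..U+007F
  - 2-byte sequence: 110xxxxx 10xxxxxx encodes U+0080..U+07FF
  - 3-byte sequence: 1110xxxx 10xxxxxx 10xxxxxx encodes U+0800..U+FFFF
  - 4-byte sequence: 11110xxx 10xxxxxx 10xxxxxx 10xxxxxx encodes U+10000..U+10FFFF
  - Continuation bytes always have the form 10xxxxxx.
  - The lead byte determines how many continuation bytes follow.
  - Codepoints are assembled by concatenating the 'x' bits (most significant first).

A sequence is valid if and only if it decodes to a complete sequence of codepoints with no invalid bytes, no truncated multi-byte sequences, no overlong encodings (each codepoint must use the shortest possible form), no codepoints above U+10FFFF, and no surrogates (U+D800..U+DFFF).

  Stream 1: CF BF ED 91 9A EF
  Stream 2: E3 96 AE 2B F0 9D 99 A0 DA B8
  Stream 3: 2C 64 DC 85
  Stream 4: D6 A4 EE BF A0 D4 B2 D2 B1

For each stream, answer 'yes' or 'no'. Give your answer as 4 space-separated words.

Stream 1: error at byte offset 6. INVALID
Stream 2: decodes cleanly. VALID
Stream 3: decodes cleanly. VALID
Stream 4: decodes cleanly. VALID

Answer: no yes yes yes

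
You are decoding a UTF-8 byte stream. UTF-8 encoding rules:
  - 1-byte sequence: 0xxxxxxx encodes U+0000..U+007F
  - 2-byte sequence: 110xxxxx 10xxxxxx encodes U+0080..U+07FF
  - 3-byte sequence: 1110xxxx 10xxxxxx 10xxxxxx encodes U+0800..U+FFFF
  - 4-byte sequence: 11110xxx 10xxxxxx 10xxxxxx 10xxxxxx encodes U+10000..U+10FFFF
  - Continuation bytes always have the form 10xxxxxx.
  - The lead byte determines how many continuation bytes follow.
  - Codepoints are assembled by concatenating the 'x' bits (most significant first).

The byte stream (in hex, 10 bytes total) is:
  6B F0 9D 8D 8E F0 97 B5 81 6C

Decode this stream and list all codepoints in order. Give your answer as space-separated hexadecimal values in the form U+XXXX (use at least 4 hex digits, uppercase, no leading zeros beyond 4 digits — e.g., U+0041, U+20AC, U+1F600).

Answer: U+006B U+1D34E U+17D41 U+006C

Derivation:
Byte[0]=6B: 1-byte ASCII. cp=U+006B
Byte[1]=F0: 4-byte lead, need 3 cont bytes. acc=0x0
Byte[2]=9D: continuation. acc=(acc<<6)|0x1D=0x1D
Byte[3]=8D: continuation. acc=(acc<<6)|0x0D=0x74D
Byte[4]=8E: continuation. acc=(acc<<6)|0x0E=0x1D34E
Completed: cp=U+1D34E (starts at byte 1)
Byte[5]=F0: 4-byte lead, need 3 cont bytes. acc=0x0
Byte[6]=97: continuation. acc=(acc<<6)|0x17=0x17
Byte[7]=B5: continuation. acc=(acc<<6)|0x35=0x5F5
Byte[8]=81: continuation. acc=(acc<<6)|0x01=0x17D41
Completed: cp=U+17D41 (starts at byte 5)
Byte[9]=6C: 1-byte ASCII. cp=U+006C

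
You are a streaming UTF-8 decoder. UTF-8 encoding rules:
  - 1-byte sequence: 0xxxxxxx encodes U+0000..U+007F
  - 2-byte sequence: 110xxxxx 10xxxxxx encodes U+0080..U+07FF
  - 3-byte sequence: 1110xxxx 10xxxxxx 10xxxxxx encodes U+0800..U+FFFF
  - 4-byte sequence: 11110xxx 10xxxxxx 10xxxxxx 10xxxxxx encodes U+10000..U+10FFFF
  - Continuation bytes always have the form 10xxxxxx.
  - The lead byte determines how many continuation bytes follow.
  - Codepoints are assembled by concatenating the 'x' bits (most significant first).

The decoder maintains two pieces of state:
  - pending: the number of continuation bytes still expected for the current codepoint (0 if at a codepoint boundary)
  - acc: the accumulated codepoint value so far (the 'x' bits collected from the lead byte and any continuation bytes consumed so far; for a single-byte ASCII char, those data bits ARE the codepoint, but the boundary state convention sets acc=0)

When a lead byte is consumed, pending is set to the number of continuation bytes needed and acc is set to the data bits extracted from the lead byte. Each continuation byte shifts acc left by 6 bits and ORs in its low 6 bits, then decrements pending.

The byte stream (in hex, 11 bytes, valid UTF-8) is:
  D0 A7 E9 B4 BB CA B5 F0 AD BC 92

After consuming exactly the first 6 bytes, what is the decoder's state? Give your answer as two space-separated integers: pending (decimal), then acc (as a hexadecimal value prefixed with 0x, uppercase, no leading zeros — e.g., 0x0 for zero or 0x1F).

Answer: 1 0xA

Derivation:
Byte[0]=D0: 2-byte lead. pending=1, acc=0x10
Byte[1]=A7: continuation. acc=(acc<<6)|0x27=0x427, pending=0
Byte[2]=E9: 3-byte lead. pending=2, acc=0x9
Byte[3]=B4: continuation. acc=(acc<<6)|0x34=0x274, pending=1
Byte[4]=BB: continuation. acc=(acc<<6)|0x3B=0x9D3B, pending=0
Byte[5]=CA: 2-byte lead. pending=1, acc=0xA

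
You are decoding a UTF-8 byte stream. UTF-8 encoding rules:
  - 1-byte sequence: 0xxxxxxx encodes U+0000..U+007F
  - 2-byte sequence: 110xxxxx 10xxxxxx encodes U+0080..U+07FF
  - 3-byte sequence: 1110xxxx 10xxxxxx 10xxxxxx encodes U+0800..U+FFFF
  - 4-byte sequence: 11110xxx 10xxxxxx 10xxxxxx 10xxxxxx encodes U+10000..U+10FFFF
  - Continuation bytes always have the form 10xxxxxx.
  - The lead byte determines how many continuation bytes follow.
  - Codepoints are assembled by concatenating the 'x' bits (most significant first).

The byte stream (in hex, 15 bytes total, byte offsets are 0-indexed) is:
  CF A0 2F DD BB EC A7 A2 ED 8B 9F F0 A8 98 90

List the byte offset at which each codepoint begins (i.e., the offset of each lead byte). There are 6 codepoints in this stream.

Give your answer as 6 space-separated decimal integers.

Answer: 0 2 3 5 8 11

Derivation:
Byte[0]=CF: 2-byte lead, need 1 cont bytes. acc=0xF
Byte[1]=A0: continuation. acc=(acc<<6)|0x20=0x3E0
Completed: cp=U+03E0 (starts at byte 0)
Byte[2]=2F: 1-byte ASCII. cp=U+002F
Byte[3]=DD: 2-byte lead, need 1 cont bytes. acc=0x1D
Byte[4]=BB: continuation. acc=(acc<<6)|0x3B=0x77B
Completed: cp=U+077B (starts at byte 3)
Byte[5]=EC: 3-byte lead, need 2 cont bytes. acc=0xC
Byte[6]=A7: continuation. acc=(acc<<6)|0x27=0x327
Byte[7]=A2: continuation. acc=(acc<<6)|0x22=0xC9E2
Completed: cp=U+C9E2 (starts at byte 5)
Byte[8]=ED: 3-byte lead, need 2 cont bytes. acc=0xD
Byte[9]=8B: continuation. acc=(acc<<6)|0x0B=0x34B
Byte[10]=9F: continuation. acc=(acc<<6)|0x1F=0xD2DF
Completed: cp=U+D2DF (starts at byte 8)
Byte[11]=F0: 4-byte lead, need 3 cont bytes. acc=0x0
Byte[12]=A8: continuation. acc=(acc<<6)|0x28=0x28
Byte[13]=98: continuation. acc=(acc<<6)|0x18=0xA18
Byte[14]=90: continuation. acc=(acc<<6)|0x10=0x28610
Completed: cp=U+28610 (starts at byte 11)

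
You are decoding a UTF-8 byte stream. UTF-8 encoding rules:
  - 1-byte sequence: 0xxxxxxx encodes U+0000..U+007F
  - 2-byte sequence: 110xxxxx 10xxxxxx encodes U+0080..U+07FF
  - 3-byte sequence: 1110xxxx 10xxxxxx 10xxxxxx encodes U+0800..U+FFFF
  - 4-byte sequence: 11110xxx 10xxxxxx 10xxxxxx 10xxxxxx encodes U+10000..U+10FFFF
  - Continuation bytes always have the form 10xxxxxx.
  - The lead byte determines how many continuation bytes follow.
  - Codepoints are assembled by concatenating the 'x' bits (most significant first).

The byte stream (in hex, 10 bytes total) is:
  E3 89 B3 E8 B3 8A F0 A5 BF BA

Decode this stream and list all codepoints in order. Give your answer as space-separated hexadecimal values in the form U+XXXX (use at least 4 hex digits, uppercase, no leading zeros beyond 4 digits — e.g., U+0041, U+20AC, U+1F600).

Byte[0]=E3: 3-byte lead, need 2 cont bytes. acc=0x3
Byte[1]=89: continuation. acc=(acc<<6)|0x09=0xC9
Byte[2]=B3: continuation. acc=(acc<<6)|0x33=0x3273
Completed: cp=U+3273 (starts at byte 0)
Byte[3]=E8: 3-byte lead, need 2 cont bytes. acc=0x8
Byte[4]=B3: continuation. acc=(acc<<6)|0x33=0x233
Byte[5]=8A: continuation. acc=(acc<<6)|0x0A=0x8CCA
Completed: cp=U+8CCA (starts at byte 3)
Byte[6]=F0: 4-byte lead, need 3 cont bytes. acc=0x0
Byte[7]=A5: continuation. acc=(acc<<6)|0x25=0x25
Byte[8]=BF: continuation. acc=(acc<<6)|0x3F=0x97F
Byte[9]=BA: continuation. acc=(acc<<6)|0x3A=0x25FFA
Completed: cp=U+25FFA (starts at byte 6)

Answer: U+3273 U+8CCA U+25FFA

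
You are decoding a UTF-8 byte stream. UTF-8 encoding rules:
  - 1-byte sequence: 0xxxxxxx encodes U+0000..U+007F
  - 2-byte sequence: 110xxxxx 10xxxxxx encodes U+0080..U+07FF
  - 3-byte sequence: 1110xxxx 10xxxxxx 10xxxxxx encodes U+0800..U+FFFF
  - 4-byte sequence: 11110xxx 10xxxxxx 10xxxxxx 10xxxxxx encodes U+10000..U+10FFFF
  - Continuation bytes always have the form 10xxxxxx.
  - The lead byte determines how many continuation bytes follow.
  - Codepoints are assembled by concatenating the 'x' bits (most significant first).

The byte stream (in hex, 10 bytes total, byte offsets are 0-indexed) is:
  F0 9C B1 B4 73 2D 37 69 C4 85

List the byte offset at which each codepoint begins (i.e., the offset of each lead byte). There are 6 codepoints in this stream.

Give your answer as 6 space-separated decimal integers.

Byte[0]=F0: 4-byte lead, need 3 cont bytes. acc=0x0
Byte[1]=9C: continuation. acc=(acc<<6)|0x1C=0x1C
Byte[2]=B1: continuation. acc=(acc<<6)|0x31=0x731
Byte[3]=B4: continuation. acc=(acc<<6)|0x34=0x1CC74
Completed: cp=U+1CC74 (starts at byte 0)
Byte[4]=73: 1-byte ASCII. cp=U+0073
Byte[5]=2D: 1-byte ASCII. cp=U+002D
Byte[6]=37: 1-byte ASCII. cp=U+0037
Byte[7]=69: 1-byte ASCII. cp=U+0069
Byte[8]=C4: 2-byte lead, need 1 cont bytes. acc=0x4
Byte[9]=85: continuation. acc=(acc<<6)|0x05=0x105
Completed: cp=U+0105 (starts at byte 8)

Answer: 0 4 5 6 7 8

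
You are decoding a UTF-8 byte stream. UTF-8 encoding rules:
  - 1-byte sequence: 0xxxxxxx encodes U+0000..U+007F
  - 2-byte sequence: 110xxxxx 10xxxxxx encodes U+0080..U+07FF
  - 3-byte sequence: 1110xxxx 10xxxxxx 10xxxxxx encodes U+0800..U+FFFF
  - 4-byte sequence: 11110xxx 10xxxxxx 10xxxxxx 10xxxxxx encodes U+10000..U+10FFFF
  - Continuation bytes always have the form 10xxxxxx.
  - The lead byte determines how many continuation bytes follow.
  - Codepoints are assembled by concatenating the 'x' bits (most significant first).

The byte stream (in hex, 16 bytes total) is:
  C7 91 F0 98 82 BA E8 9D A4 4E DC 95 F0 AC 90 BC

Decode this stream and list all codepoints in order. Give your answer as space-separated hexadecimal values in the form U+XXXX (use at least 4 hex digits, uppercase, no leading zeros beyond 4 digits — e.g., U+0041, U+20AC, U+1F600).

Answer: U+01D1 U+180BA U+8764 U+004E U+0715 U+2C43C

Derivation:
Byte[0]=C7: 2-byte lead, need 1 cont bytes. acc=0x7
Byte[1]=91: continuation. acc=(acc<<6)|0x11=0x1D1
Completed: cp=U+01D1 (starts at byte 0)
Byte[2]=F0: 4-byte lead, need 3 cont bytes. acc=0x0
Byte[3]=98: continuation. acc=(acc<<6)|0x18=0x18
Byte[4]=82: continuation. acc=(acc<<6)|0x02=0x602
Byte[5]=BA: continuation. acc=(acc<<6)|0x3A=0x180BA
Completed: cp=U+180BA (starts at byte 2)
Byte[6]=E8: 3-byte lead, need 2 cont bytes. acc=0x8
Byte[7]=9D: continuation. acc=(acc<<6)|0x1D=0x21D
Byte[8]=A4: continuation. acc=(acc<<6)|0x24=0x8764
Completed: cp=U+8764 (starts at byte 6)
Byte[9]=4E: 1-byte ASCII. cp=U+004E
Byte[10]=DC: 2-byte lead, need 1 cont bytes. acc=0x1C
Byte[11]=95: continuation. acc=(acc<<6)|0x15=0x715
Completed: cp=U+0715 (starts at byte 10)
Byte[12]=F0: 4-byte lead, need 3 cont bytes. acc=0x0
Byte[13]=AC: continuation. acc=(acc<<6)|0x2C=0x2C
Byte[14]=90: continuation. acc=(acc<<6)|0x10=0xB10
Byte[15]=BC: continuation. acc=(acc<<6)|0x3C=0x2C43C
Completed: cp=U+2C43C (starts at byte 12)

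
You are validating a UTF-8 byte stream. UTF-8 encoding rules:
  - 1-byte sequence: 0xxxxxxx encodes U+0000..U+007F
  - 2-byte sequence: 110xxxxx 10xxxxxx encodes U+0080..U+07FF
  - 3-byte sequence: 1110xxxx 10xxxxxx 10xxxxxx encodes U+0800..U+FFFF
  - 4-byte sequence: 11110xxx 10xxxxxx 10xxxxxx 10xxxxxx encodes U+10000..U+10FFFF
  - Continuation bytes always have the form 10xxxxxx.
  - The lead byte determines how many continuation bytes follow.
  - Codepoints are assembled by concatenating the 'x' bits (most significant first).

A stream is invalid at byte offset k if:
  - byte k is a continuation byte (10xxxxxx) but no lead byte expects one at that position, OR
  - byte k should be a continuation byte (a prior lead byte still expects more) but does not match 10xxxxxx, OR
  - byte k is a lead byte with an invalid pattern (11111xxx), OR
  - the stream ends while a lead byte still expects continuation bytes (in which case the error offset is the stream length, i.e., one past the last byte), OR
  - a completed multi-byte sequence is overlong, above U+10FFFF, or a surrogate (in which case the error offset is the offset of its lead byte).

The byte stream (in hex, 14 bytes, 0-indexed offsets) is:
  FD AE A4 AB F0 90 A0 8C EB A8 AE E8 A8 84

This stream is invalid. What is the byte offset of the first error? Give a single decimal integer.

Byte[0]=FD: INVALID lead byte (not 0xxx/110x/1110/11110)

Answer: 0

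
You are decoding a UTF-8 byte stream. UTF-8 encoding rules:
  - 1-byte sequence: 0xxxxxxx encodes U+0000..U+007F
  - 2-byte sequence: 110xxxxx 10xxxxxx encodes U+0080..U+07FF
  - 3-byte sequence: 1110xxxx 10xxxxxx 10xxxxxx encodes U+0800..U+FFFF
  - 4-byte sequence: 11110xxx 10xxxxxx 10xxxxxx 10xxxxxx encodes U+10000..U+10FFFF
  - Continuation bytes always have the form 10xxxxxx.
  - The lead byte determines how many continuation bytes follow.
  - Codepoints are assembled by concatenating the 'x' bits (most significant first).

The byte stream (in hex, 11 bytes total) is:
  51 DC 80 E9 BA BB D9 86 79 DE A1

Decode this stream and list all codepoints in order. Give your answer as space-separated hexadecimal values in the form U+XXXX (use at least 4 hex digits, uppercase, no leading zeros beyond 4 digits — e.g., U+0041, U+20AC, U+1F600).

Byte[0]=51: 1-byte ASCII. cp=U+0051
Byte[1]=DC: 2-byte lead, need 1 cont bytes. acc=0x1C
Byte[2]=80: continuation. acc=(acc<<6)|0x00=0x700
Completed: cp=U+0700 (starts at byte 1)
Byte[3]=E9: 3-byte lead, need 2 cont bytes. acc=0x9
Byte[4]=BA: continuation. acc=(acc<<6)|0x3A=0x27A
Byte[5]=BB: continuation. acc=(acc<<6)|0x3B=0x9EBB
Completed: cp=U+9EBB (starts at byte 3)
Byte[6]=D9: 2-byte lead, need 1 cont bytes. acc=0x19
Byte[7]=86: continuation. acc=(acc<<6)|0x06=0x646
Completed: cp=U+0646 (starts at byte 6)
Byte[8]=79: 1-byte ASCII. cp=U+0079
Byte[9]=DE: 2-byte lead, need 1 cont bytes. acc=0x1E
Byte[10]=A1: continuation. acc=(acc<<6)|0x21=0x7A1
Completed: cp=U+07A1 (starts at byte 9)

Answer: U+0051 U+0700 U+9EBB U+0646 U+0079 U+07A1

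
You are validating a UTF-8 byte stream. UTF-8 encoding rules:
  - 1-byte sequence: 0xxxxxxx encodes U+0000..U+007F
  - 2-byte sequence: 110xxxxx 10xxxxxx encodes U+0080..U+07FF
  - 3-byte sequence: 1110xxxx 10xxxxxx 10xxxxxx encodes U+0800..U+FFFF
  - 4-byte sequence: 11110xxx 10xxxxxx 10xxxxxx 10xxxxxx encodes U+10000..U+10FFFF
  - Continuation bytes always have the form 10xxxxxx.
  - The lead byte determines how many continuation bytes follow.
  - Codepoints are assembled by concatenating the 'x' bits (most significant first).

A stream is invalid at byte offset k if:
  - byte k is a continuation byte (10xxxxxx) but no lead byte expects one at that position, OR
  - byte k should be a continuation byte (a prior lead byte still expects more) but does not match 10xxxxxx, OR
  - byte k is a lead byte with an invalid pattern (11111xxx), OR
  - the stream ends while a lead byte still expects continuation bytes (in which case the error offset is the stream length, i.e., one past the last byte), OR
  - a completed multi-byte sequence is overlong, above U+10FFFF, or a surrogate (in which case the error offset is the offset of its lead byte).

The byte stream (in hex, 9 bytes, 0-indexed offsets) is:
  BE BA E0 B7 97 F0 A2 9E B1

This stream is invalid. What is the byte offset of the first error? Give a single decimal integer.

Byte[0]=BE: INVALID lead byte (not 0xxx/110x/1110/11110)

Answer: 0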